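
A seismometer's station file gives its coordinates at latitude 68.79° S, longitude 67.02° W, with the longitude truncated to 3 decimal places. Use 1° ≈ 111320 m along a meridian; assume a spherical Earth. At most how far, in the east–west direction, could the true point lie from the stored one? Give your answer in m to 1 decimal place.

Truncating at 3 decimal places can drop up to a full unit in the last place, so the longitude may be off by as much as 0.001°.
At latitude 68.79° a degree of longitude spans 111320 m × cos 68.79° = 111320 × 0.3618 ≈ 40274.2 m.
Maximum E–W displacement: 0.001 × 40274.2 = 40.2742 m.

40.3 m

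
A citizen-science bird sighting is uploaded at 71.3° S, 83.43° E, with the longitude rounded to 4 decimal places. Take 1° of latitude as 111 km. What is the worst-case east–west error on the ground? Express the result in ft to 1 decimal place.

5.8 ft

Rounding to 4 decimal places leaves the longitude within ±5e-05° of the true value.
Parallels shrink by cos φ, so at 71.3° a degree of longitude is 111000 × 0.3206 ≈ 35588 m.
Maximum E–W displacement: 5e-05 × 35588 = 1.7794 m.
Converting: 1.7794 m × 3.2808 ft/m ≈ 5.8379 ft.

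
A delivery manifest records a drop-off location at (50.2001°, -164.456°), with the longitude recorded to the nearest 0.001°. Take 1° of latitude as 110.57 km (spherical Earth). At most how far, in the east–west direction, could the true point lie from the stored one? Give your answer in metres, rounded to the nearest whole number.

Rounding to 3 decimal places leaves the longitude within ±0.0005° of the true value.
One degree of longitude at 50.2001° is 110570 × cos 50.2001° ≈ 110570 × 0.6401 = 70776.8 m.
So at most 0.0005° × 70776.8 ≈ 35.3884 m east–west.

35 metres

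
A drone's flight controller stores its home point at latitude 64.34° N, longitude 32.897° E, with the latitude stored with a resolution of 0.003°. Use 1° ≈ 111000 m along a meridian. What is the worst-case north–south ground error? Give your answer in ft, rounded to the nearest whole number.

546 ft

With a 0.003° grid the true value lies within half a step, ±0.003°/2 = ±0.0015°, of the stored one.
Along the meridian that is 0.0015° × 111000 m/° = 166.5 m.
Converting: 166.5 m × 3.2808 ft/m ≈ 546.26 ft.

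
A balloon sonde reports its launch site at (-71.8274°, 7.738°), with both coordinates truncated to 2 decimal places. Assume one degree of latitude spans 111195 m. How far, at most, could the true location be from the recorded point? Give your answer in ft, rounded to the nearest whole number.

Truncating at 2 decimal places can drop up to a full unit in the last place, so each coordinate may be off by as much as 0.01°.
North–south component: 0.01° × 111195 = 1111.95 m.
East–west component at 71.8274°: 0.01° × 111195 × cos 71.8274° ≈ 0.01 × 34679.6 ≈ 346.796 m.
Worst case both components are at the extreme and orthogonal: √(1111.95² + 346.796²) ≈ 1164.77 m.
In feet: 1164.77 m ÷ 0.3048 ≈ 3821.4 ft.

3821 ft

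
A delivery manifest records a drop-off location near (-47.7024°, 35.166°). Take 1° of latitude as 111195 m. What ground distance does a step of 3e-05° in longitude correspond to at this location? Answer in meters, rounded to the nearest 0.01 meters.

2.24 meters

At 47.7024° a degree of longitude is 111195 × cos 47.7024° ≈ 74832.2 m, so 3e-05° corresponds to 2.24497 m.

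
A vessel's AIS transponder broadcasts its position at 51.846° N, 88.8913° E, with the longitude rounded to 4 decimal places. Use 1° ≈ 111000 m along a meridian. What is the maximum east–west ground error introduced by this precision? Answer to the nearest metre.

3 metres

Rounding to 4 decimal places leaves the longitude within ±5e-05° of the true value.
At latitude 51.846° a degree of longitude spans 111000 m × cos 51.846° = 111000 × 0.6178 ≈ 68573.3 m.
Maximum E–W displacement: 5e-05 × 68573.3 = 3.42866 m.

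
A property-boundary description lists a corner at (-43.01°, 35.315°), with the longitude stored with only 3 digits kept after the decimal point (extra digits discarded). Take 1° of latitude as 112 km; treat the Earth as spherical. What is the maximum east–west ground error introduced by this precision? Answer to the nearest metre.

Truncating at 3 decimal places can drop up to a full unit in the last place, so the longitude may be off by as much as 0.001°.
At latitude 43.01° a degree of longitude spans 112000 m × cos 43.01° = 112000 × 0.7312 ≈ 81898.3 m.
Maximum E–W displacement: 0.001 × 81898.3 = 81.8983 m.

82 metres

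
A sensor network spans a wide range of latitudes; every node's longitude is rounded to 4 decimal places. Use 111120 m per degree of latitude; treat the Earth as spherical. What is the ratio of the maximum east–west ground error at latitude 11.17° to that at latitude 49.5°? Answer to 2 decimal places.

Rounding to 4 decimal places leaves the longitude within ±5e-05° of the true value.
At 11.17°: 5e-05° × 111120 × cos 11.17° = 5e-05 × 111120 × 0.9811 ≈ 5.4508 m.
Error at 49.5° = 5e-05° × 111120 × cos 49.5° ≈ 5.556 × 0.6494 = 3.6083 m.
Ratio: 5.4508 / 3.6083 = cos 11.17° / cos 49.5° ≈ 1.5106.

1.51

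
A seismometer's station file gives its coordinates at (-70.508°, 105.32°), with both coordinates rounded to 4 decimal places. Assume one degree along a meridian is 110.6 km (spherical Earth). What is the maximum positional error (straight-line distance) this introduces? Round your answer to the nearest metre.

6 metres

Rounding to 4 decimal places leaves each coordinate within ±5e-05° of the true value.
N–S: 5e-05° × 110600 m/° = 5.53 m.
E–W at 70.508°: 5e-05° × 110600 × cos 70.508° = 5e-05 × 110600 × 0.3337 ≈ 1.84522 m.
Combining orthogonally: (5.53² + 1.84522²)^½ ≈ 5.82973 m.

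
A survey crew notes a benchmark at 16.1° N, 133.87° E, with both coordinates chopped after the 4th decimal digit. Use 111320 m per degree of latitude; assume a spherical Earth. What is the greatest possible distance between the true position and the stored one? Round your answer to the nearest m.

Truncating at 4 decimal places can drop up to a full unit in the last place, so each coordinate may be off by as much as 0.0001°.
North–south component: 0.0001° × 111320 = 11.132 m.
East–west component at 16.1°: 0.0001° × 111320 × cos 16.1° ≈ 0.0001 × 106954 ≈ 10.6954 m.
The two errors are perpendicular, so the maximum displacement is √(11.132² + 10.6954²) ≈ 15.4374 m.

15 m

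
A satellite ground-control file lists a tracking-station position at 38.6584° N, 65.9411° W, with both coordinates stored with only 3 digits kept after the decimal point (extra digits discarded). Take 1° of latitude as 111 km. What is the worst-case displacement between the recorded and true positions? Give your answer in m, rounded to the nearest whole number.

Truncating at 3 decimal places can drop up to a full unit in the last place, so each coordinate may be off by as much as 0.001°.
Latitude error → 0.001 × 111000 = 111 m along the meridian.
E–W at 38.6584°: 0.001° × 111000 × cos 38.6584° = 0.001 × 111000 × 0.7809 ≈ 86.6781 m.
Combining orthogonally: (111² + 86.6781²)^½ ≈ 140.834 m.

141 m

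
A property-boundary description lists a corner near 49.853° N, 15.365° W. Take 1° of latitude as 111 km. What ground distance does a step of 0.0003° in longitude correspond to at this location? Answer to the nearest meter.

One degree of longitude here spans 111000 × cos 49.853° = 111000 × 0.6448 ≈ 71567.3 m; 0.0003° of that is 21.4702 m.

21 meters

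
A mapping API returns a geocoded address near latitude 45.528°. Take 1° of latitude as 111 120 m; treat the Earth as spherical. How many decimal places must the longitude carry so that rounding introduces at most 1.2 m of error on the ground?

5 decimal places

At 45.528° one degree of longitude covers 111120 × cos 45.528° ≈ 111120 × 0.7006 ≈ 77846.3 m.
With N decimal places the half-ulp bound is 0.5·10⁻ᴺ°, or 0.5·10⁻ᴺ × 77846.3 m on the ground.
Setting 38923.1 × 10⁻ᴺ ≤ 1.2 gives 10ᴺ ≥ 3.244e+04, i.e. N ≥ 4.51.
N = 4 would give 3.89 m (too coarse); N = 5 gives 0.389 m ≤ 1.2 m.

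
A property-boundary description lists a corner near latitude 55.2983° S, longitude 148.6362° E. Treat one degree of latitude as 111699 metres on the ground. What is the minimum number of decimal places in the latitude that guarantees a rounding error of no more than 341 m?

3 decimal places

One degree of latitude covers 111699 m.
With N decimal places the half-ulp bound is 0.5·10⁻ᴺ°, or 0.5·10⁻ᴺ × 111699 m on the ground.
Setting 55849.5 × 10⁻ᴺ ≤ 341 gives 10ᴺ ≥ 163.8, i.e. N ≥ 2.21.
At 2 places the error can reach 558 m, but 3 places keeps it to 55.8 m.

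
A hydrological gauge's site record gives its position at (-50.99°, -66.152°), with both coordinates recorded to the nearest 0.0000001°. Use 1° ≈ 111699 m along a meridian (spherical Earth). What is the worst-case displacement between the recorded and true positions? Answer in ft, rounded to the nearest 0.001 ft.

0.022 ft

Rounding to 7 decimal places leaves each coordinate within ±5e-08° of the true value.
North–south component: 5e-08° × 111699 = 0.00558495 m.
East–west component at 50.99°: 5e-08° × 111699 × cos 50.99° ≈ 5e-08 × 70309.6 ≈ 0.00351548 m.
Combining orthogonally: (0.00558495² + 0.00351548²)^½ ≈ 0.00659926 m.
Converting: 0.00659926 m × 3.2808 ft/m ≈ 0.021651 ft.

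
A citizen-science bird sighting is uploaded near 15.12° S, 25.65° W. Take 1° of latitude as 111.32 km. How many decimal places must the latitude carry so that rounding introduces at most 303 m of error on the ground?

3 decimal places

One degree of latitude covers 111320 m.
N decimal places → at most half a unit in the last place, 0.5 × 10⁻ᴺ° = 111320/2 × 10⁻ᴺ m.
Setting 55660 × 10⁻ᴺ ≤ 303 gives 10ᴺ ≥ 183.7, i.e. N ≥ 2.26.
So 3 decimal places suffice (55.7 m); 2 would allow up to 557 m.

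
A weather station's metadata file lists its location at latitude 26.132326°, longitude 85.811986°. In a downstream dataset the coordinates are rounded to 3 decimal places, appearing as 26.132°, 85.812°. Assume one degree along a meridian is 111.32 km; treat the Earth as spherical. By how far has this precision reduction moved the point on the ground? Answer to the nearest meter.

36 meters

Δlat = 26.132326 − 26.132 = +0.000326°; Δlon = 85.811986 − 85.812 = -0.000014°.
N–S: 0.000326° × 111320 m/° = 36.2903 m.
East–west at this latitude: -0.000014° × 111320 × cos 26.132° ≈ -0.000014 × 99941.1 = -1.39917 m.
Distance: √(36.2903² + 1.39917²) ≈ 36.3173 m.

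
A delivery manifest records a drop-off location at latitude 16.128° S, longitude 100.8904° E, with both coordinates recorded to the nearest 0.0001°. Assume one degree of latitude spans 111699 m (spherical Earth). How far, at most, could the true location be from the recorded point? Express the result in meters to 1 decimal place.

Rounding to 4 decimal places leaves each coordinate within ±5e-05° of the true value.
Latitude error → 5e-05 × 111699 = 5.58495 m along the meridian.
East–west component at 16.128°: 5e-05° × 111699 × cos 16.128° ≈ 5e-05 × 107303 ≈ 5.36515 m.
Worst case both components are at the extreme and orthogonal: √(5.58495² + 5.36515²) ≈ 7.74445 m.

7.7 meters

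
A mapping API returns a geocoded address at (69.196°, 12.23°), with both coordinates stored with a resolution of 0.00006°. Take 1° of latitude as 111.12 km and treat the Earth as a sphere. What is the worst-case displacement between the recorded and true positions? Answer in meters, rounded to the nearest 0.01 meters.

With a 0.00006° grid the true value lies within half a step, ±0.00006°/2 = ±3e-05°, of the stored one.
North–south component: 3e-05° × 111120 = 3.3336 m.
E–W at 69.196°: 3e-05° × 111120 × cos 69.196° = 3e-05 × 111120 × 0.3552 ≈ 1.184 m.
Combining orthogonally: (3.3336² + 1.184²)^½ ≈ 3.53762 m.

3.54 meters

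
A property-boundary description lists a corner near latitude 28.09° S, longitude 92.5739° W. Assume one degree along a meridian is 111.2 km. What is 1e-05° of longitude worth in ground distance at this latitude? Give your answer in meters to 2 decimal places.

0.98 meters

1e-05° of longitude at 28.09° is 1e-05 × 111200 × cos 28.09° ≈ 1e-05 × 98101.6 = 0.981016 m.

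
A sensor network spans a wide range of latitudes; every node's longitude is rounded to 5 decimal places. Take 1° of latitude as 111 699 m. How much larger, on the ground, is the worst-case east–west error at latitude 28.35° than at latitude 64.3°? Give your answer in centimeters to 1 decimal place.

Rounding to 5 decimal places leaves the longitude within ±5e-06° of the true value.
Error at 28.35° = 5e-06° × 111699 × cos 28.35° ≈ 0.5585 × 0.8801 = 0.49151 m.
At 64.3°: 5e-06° × 111699 × cos 64.3° = 5e-06 × 111699 × 0.4337 ≈ 0.2422 m.
So the lower-latitude error exceeds the higher by 0.49151 − 0.2422 = 0.24931 m.
That is 0.249315 m = 24.931 cm.

24.9 centimeters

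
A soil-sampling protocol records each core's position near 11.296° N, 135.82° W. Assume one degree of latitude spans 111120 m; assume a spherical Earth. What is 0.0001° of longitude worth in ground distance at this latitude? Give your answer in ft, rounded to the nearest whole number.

36 ft

One degree of longitude here spans 111120 × cos 11.296° = 111120 × 0.9806 ≈ 108967 m; 0.0001° of that is 10.8967 m.
In feet: 10.8967 m ÷ 0.3048 ≈ 35.75 ft.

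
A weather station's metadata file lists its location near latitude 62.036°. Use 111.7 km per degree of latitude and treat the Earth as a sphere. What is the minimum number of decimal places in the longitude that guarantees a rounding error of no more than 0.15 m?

At 62.036° one degree of longitude covers 111700 × cos 62.036° ≈ 111700 × 0.4689 ≈ 52378 m.
Rounding to N decimal places gives at most 0.5 × 10⁻ᴺ degrees of error, i.e. 0.5 × 10⁻ᴺ × 52378 m.
Need 0.5 × 52378 × 10⁻ᴺ ≤ 0.15 → 10⁻ᴺ ≤ 5.728e-06, so N ≥ 5.24.
N = 5 would give 0.262 m (too coarse); N = 6 gives 0.0262 m ≤ 0.15 m.

6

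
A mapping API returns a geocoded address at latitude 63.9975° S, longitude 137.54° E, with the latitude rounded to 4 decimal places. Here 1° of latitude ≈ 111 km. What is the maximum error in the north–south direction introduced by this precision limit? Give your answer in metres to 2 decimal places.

Rounding to 4 decimal places leaves the latitude within ±5e-05° of the true value.
North–south distance: 5e-05° × 111000 m/° = 5.55 m.

5.55 metres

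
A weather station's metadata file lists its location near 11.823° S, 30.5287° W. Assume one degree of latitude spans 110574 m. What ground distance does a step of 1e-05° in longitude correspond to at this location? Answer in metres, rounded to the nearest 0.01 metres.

1.08 metres

At 11.823° a degree of longitude is 110574 × cos 11.823° ≈ 108228 m, so 1e-05° corresponds to 1.08228 m.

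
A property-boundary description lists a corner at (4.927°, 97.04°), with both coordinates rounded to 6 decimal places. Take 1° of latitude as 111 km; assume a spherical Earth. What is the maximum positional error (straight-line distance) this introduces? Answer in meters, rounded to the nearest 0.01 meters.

0.08 meters

Rounding to 6 decimal places leaves each coordinate within ±5e-07° of the true value.
North–south component: 5e-07° × 111000 = 0.0555 m.
E–W at 4.927°: 5e-07° × 111000 × cos 4.927° = 5e-07 × 111000 × 0.9963 ≈ 0.0552949 m.
The two errors are perpendicular, so the maximum displacement is √(0.0555² + 0.0552949²) ≈ 0.078344 m.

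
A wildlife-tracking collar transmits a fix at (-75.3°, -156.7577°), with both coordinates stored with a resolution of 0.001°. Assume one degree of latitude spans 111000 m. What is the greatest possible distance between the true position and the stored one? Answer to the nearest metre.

With a 0.001° grid the true value lies within half a step, ±0.001°/2 = ±0.0005°, of the stored one.
N–S: 0.0005° × 111000 m/° = 55.5 m.
East–west component at 75.3°: 0.0005° × 111000 × cos 75.3° ≈ 0.0005 × 28167.1 ≈ 14.0836 m.
Worst case both components are at the extreme and orthogonal: √(55.5² + 14.0836²) ≈ 57.259 m.

57 metres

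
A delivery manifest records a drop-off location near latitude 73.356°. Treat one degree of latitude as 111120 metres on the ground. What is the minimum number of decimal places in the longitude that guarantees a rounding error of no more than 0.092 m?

At 73.356° one degree of longitude covers 111120 × cos 73.356° ≈ 111120 × 0.2864 ≈ 31827.5 m.
Rounding to N decimal places gives at most 0.5 × 10⁻ᴺ degrees of error, i.e. 0.5 × 10⁻ᴺ × 31827.5 m.
Need 0.5 × 31827.5 × 10⁻ᴺ ≤ 0.092 → 10⁻ᴺ ≤ 5.781e-06, so N ≥ 5.24.
At 5 places the error can reach 0.159 m, but 6 places keeps it to 0.0159 m.

6 decimal places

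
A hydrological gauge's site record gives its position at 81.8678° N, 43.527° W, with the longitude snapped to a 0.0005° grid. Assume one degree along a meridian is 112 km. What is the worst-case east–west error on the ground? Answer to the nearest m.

With a 0.0005° grid the true value lies within half a step, ±0.0005°/2 = ±0.00025°, of the stored one.
Parallels shrink by cos φ, so at 81.8678° a degree of longitude is 112000 × 0.1415 ≈ 15843.3 m.
East–west error: 0.00025° × 15843.3 m/° ≈ 3.96081 m.

4 m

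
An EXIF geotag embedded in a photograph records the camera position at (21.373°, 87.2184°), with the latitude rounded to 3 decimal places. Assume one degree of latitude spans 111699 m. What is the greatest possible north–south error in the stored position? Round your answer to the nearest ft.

Rounding to 3 decimal places leaves the latitude within ±0.0005° of the true value.
North–south distance: 0.0005° × 111699 m/° = 55.8495 m.
Converting: 55.8495 m × 3.2808 ft/m ≈ 183.23 ft.

183 ft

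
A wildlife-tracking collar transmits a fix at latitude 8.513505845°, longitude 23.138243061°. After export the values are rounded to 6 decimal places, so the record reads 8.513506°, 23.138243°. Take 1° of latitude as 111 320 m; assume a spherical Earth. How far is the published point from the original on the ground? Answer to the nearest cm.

Δlat = 8.513505845 − 8.513506 = -0.000000155°; Δlon = 23.138243061 − 23.138243 = +0.000000061°.
N–S: -0.000000155° × 111320 m/° = -0.0172546 m.
E–W at 8.51351°: 0.000000061° × 111320 × cos 8.51351° = 0.000000061 × 111320 × 0.9890 ≈ 0.0067157 m.
Distance: √(0.0172546² + 0.0067157²) ≈ 0.0185154 m.
That is 0.0185154 m = 1.8515 cm.

2 cm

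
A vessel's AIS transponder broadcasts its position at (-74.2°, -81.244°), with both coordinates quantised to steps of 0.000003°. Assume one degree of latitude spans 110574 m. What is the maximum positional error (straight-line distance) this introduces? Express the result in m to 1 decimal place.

With a 0.000003° grid the true value lies within half a step, ±0.000003°/2 = ±1.5e-06°, of the stored one.
North–south component: 1.5e-06° × 110574 = 0.165861 m.
East–west component at 74.2°: 1.5e-06° × 110574 × cos 74.2° ≈ 1.5e-06 × 30107.1 ≈ 0.0451607 m.
Combining orthogonally: (0.165861² + 0.0451607²)^½ ≈ 0.171899 m.

0.2 m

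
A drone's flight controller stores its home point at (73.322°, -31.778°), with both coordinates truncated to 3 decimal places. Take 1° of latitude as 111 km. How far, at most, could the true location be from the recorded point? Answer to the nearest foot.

379 feet

Truncating at 3 decimal places can drop up to a full unit in the last place, so each coordinate may be off by as much as 0.001°.
N–S: 0.001° × 111000 m/° = 111 m.
E–W at 73.322°: 0.001° × 111000 × cos 73.322° = 0.001 × 111000 × 0.2870 ≈ 31.8562 m.
Combining orthogonally: (111² + 31.8562²)^½ ≈ 115.481 m.
Converting: 115.481 m × 3.2808 ft/m ≈ 378.87 ft.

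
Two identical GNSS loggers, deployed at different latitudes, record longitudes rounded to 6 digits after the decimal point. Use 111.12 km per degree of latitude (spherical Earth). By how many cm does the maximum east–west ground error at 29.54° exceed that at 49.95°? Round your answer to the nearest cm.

Rounding to 6 decimal places leaves the longitude within ±5e-07° of the true value.
At 29.54°: 5e-07° × 111120 × cos 29.54° = 5e-07 × 111120 × 0.8700 ≈ 0.048338 m.
Error at 49.95° = 5e-07° × 111120 × cos 49.95° ≈ 0.05556 × 0.6435 = 0.03575 m.
Difference: 0.048338 − 0.03575 = 0.012587 m.
That is 0.0125874 m = 1.2587 cm.

1 cm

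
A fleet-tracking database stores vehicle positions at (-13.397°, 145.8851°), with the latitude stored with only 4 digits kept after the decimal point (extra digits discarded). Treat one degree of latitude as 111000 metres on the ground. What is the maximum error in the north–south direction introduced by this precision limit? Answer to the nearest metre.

Truncating at 4 decimal places can drop up to a full unit in the last place, so the latitude may be off by as much as 0.0001°.
So the N–S error is at most 0.0001 × 111000 = 11.1 m.

11 metres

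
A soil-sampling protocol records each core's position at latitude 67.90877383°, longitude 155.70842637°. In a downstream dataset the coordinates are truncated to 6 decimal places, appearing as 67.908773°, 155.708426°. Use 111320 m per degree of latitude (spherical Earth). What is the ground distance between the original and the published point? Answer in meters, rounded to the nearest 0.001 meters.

0.094 meters

Δlat = 67.90877383 − 67.908773 = +0.00000083°; Δlon = 155.70842637 − 155.708426 = +0.00000037°.
North–south shift: 0.00000083 × 111320 = 0.0923956 m.
E–W at 67.9088°: 0.00000037° × 111320 × cos 67.9088° = 0.00000037 × 111320 × 0.3761 ≈ 0.0154902 m.
Hypotenuse of the two orthogonal shifts: √(0.0923956² + 0.0154902²) = 0.0936851 m.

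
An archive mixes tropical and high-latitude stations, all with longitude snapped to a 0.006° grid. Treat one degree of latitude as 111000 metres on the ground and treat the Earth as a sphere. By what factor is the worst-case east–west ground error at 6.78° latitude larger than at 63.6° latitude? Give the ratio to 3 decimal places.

2.233

With a 0.006° grid the true value lies within half a step, ±0.006°/2 = ±0.003°, of the stored one.
At 6.78°: 0.003° × 111000 × cos 6.78° = 0.003 × 111000 × 0.9930 ≈ 330.67 m.
At 63.6°: 0.003° × 111000 × cos 63.6° = 0.003 × 111000 × 0.4446 ≈ 148.06 m.
The ratio reduces to cos 6.78° / cos 63.6° = 0.9930/0.4446 ≈ 2.2333.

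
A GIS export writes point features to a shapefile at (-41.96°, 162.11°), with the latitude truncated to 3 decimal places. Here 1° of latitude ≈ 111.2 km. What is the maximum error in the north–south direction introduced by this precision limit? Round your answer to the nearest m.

Truncating at 3 decimal places can drop up to a full unit in the last place, so the latitude may be off by as much as 0.001°.
Along the meridian that is 0.001° × 111200 m/° = 111.2 m.

111 m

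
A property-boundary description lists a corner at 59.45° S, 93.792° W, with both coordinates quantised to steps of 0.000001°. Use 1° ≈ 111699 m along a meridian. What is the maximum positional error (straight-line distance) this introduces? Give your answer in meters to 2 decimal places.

With a 0.000001° grid the true value lies within half a step, ±0.000001°/2 = ±5e-07°, of the stored one.
N–S: 5e-07° × 111699 m/° = 0.0558495 m.
Longitude error → 5e-07 × 111699 × cos 59.45° = 5e-07 × 111699 × 0.5083 ≈ 0.0283877 m.
Worst case both components are at the extreme and orthogonal: √(0.0558495² + 0.0283877²) ≈ 0.0626501 m.

0.06 meters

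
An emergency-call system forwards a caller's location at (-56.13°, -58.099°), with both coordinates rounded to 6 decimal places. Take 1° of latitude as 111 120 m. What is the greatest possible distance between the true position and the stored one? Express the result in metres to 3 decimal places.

Rounding to 6 decimal places leaves each coordinate within ±5e-07° of the true value.
Latitude error → 5e-07 × 111120 = 0.05556 m along the meridian.
E–W at 56.13°: 5e-07° × 111120 × cos 56.13° = 5e-07 × 111120 × 0.5573 ≈ 0.0309642 m.
Combining orthogonally: (0.05556² + 0.0309642²)^½ ≈ 0.0636058 m.

0.064 metres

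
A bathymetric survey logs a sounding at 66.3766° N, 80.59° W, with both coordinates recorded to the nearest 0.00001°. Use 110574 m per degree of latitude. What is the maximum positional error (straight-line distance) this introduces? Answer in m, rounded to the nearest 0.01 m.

Rounding to 5 decimal places leaves each coordinate within ±5e-06° of the true value.
North–south component: 5e-06° × 110574 = 0.55287 m.
Longitude error → 5e-06 × 110574 × cos 66.3766° = 5e-06 × 110574 × 0.4007 ≈ 0.221548 m.
Worst case both components are at the extreme and orthogonal: √(0.55287² + 0.221548²) ≈ 0.595608 m.

0.60 m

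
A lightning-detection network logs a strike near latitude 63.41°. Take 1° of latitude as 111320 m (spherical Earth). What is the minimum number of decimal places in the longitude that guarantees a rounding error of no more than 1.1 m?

5

At 63.41° one degree of longitude covers 111320 × cos 63.41° ≈ 111320 × 0.4476 ≈ 49827.2 m.
Rounding to N decimal places gives at most 0.5 × 10⁻ᴺ degrees of error, i.e. 0.5 × 10⁻ᴺ × 49827.2 m.
Need 0.5 × 49827.2 × 10⁻ᴺ ≤ 1.1 → 10⁻ᴺ ≤ 4.415e-05, so N ≥ 4.36.
At 4 places the error can reach 2.49 m, but 5 places keeps it to 0.249 m.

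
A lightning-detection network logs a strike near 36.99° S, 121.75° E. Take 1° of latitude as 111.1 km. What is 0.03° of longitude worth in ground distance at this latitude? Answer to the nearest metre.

0.03° of longitude at 36.99° is 0.03 × 111100 × cos 36.99° ≈ 0.03 × 88740.1 = 2662.2 m.

2662 metres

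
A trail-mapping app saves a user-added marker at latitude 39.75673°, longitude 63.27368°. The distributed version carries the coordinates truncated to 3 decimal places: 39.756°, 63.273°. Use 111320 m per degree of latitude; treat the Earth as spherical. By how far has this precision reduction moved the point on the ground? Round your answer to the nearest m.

100 m

The latitude changed by +0.00073° and the longitude by +0.00068°.
North–south shift: 0.00073 × 111320 = 81.2636 m.
East–west at this latitude: 0.00068° × 111320 × cos 39.756° ≈ 0.00068 × 85580 = 58.1944 m.
Hypotenuse of the two orthogonal shifts: √(81.2636² + 58.1944²) = 99.9518 m.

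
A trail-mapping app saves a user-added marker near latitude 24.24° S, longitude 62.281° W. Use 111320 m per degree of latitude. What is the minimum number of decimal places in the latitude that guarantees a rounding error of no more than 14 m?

4 decimal places

One degree of latitude covers 111320 m.
N decimal places → at most half a unit in the last place, 0.5 × 10⁻ᴺ° = 111320/2 × 10⁻ᴺ m.
Setting 55660 × 10⁻ᴺ ≤ 14 gives 10ᴺ ≥ 3976, i.e. N ≥ 3.60.
At 3 places the error can reach 55.7 m, but 4 places keeps it to 5.57 m.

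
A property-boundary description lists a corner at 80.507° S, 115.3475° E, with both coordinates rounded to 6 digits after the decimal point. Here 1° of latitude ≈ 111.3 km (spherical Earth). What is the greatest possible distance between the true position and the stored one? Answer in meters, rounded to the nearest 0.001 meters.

Rounding to 6 decimal places leaves each coordinate within ±5e-07° of the true value.
Latitude error → 5e-07 × 111300 = 0.05565 m along the meridian.
E–W at 80.507°: 5e-07° × 111300 × cos 80.507° = 5e-07 × 111300 × 0.1649 ≈ 0.00917819 m.
The two errors are perpendicular, so the maximum displacement is √(0.05565² + 0.00917819²) ≈ 0.0564018 m.

0.056 meters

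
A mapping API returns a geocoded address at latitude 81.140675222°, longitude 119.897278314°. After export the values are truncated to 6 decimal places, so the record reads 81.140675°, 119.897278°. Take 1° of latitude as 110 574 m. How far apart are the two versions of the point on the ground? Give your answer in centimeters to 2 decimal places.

The latitude changed by +0.000000222° and the longitude by +0.000000314°.
N–S: 0.000000222° × 110574 m/° = 0.0245474 m.
E–W at 81.1407°: 0.000000314° × 110574 × cos 81.1407° = 0.000000314 × 110574 × 0.1540 ≈ 0.00534723 m.
Distance: √(0.0245474² + 0.00534723²) ≈ 0.0251231 m.
That is 0.0251231 m = 2.5123 cm.

2.51 centimeters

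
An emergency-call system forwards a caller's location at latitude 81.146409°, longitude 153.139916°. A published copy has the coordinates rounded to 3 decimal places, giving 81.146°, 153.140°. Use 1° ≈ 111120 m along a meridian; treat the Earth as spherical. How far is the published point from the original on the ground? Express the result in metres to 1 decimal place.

45.5 metres

The latitude changed by +0.000409° and the longitude by -0.000084°.
North–south shift: 0.000409 × 111120 = 45.4481 m.
East–west at this latitude: -0.000084° × 111120 × cos 81.146° ≈ -0.000084 × 17103.3 = -1.43668 m.
Combined displacement = (45.4481² + 1.43668²)^½ ≈ 45.4708 m.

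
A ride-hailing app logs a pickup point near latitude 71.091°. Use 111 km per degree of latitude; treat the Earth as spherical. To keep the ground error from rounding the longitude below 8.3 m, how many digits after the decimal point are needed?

At 71.091° one degree of longitude covers 111000 × cos 71.091° ≈ 111000 × 0.3241 ≈ 35971.3 m.
Rounding to N decimal places gives at most 0.5 × 10⁻ᴺ degrees of error, i.e. 0.5 × 10⁻ᴺ × 35971.3 m.
Need 0.5 × 35971.3 × 10⁻ᴺ ≤ 8.3 → 10⁻ᴺ ≤ 4.615e-04, so N ≥ 3.34.
At 3 places the error can reach 18 m, but 4 places keeps it to 1.8 m.

4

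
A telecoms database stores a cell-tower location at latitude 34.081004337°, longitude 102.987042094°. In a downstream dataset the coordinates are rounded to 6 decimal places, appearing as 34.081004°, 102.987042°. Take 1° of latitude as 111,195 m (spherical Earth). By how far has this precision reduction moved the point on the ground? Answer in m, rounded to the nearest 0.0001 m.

Δlat = 34.081004337 − 34.081004 = +0.000000337°; Δlon = 102.987042094 − 102.987042 = +0.000000094°.
N–S: 0.000000337° × 111195 m/° = 0.0374727 m.
East–west at this latitude: 0.000000094° × 111195 × cos 34.081° ≈ 0.000000094 × 92096.8 = 0.0086571 m.
Combined displacement = (0.0374727² + 0.0086571²)^½ ≈ 0.0384597 m.

0.0385 m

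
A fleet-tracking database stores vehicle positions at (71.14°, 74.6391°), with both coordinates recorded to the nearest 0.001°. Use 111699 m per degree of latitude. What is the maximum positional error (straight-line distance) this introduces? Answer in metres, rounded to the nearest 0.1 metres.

Rounding to 3 decimal places leaves each coordinate within ±0.0005° of the true value.
Latitude error → 0.0005 × 111699 = 55.8495 m along the meridian.
Longitude error → 0.0005 × 111699 × cos 71.14° = 0.0005 × 111699 × 0.3233 ≈ 18.0537 m.
Worst case both components are at the extreme and orthogonal: √(55.8495² + 18.0537²) ≈ 58.695 m.

58.7 metres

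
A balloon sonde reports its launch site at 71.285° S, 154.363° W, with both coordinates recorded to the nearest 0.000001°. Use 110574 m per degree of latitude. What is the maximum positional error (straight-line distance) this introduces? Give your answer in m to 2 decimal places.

0.06 m

Rounding to 6 decimal places leaves each coordinate within ±5e-07° of the true value.
N–S: 5e-07° × 110574 m/° = 0.055287 m.
E–W at 71.285°: 5e-07° × 110574 × cos 71.285° = 5e-07 × 110574 × 0.3209 ≈ 0.0177394 m.
The two errors are perpendicular, so the maximum displacement is √(0.055287² + 0.0177394²) ≈ 0.0580632 m.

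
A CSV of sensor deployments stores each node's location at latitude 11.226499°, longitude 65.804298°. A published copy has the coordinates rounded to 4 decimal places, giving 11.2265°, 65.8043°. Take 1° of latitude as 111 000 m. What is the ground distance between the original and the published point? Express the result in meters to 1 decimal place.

0.2 meters

Δlat = 11.226499 − 11.2265 = -0.000001°; Δlon = 65.804298 − 65.8043 = -0.000002°.
North–south shift: -0.000001 × 111000 = -0.111 m.
E–W at 11.2265°: -0.000002° × 111000 × cos 11.2265° = -0.000002 × 111000 × 0.9809 ≈ -0.217752 m.
Combined displacement = (0.111² + 0.217752²)^½ ≈ 0.244411 m.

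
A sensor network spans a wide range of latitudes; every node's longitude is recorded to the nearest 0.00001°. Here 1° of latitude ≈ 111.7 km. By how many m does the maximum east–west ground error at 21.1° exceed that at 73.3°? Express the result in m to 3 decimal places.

0.361 m

Rounding to 5 decimal places leaves the longitude within ±5e-06° of the true value.
Error at 21.1° = 5e-06° × 111700 × cos 21.1° ≈ 0.5585 × 0.9330 = 0.52105 m.
Error at 73.3° = 5e-06° × 111700 × cos 73.3° ≈ 0.5585 × 0.2874 = 0.16049 m.
So the lower-latitude error exceeds the higher by 0.52105 − 0.16049 = 0.36056 m.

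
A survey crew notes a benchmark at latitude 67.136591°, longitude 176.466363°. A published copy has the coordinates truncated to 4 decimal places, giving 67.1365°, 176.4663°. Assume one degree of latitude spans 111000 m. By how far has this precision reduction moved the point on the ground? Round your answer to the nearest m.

10 m

Δlat = 67.136591 − 67.1365 = +0.000091°; Δlon = 176.466363 − 176.4663 = +0.000063°.
N–S: 0.000091° × 111000 m/° = 10.101 m.
E–W at 67.1365°: 0.000063° × 111000 × cos 67.1365° = 0.000063 × 111000 × 0.3885 ≈ 2.71704 m.
Hypotenuse of the two orthogonal shifts: √(10.101² + 2.71704²) = 10.46 m.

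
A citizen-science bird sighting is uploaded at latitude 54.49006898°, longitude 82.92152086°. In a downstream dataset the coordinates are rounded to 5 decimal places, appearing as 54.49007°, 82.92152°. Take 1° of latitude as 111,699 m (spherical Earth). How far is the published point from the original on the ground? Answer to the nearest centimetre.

Δlat = 54.49006898 − 54.49007 = -0.00000102°; Δlon = 82.92152086 − 82.92152 = +0.00000086°.
N–S: -0.00000102° × 111699 m/° = -0.113933 m.
East–west at this latitude: 0.00000086° × 111699 × cos 54.4901° ≈ 0.00000086 × 64879.7 = 0.0557965 m.
Distance: √(0.113933² + 0.0557965²) ≈ 0.126862 m.
That is 0.126862 m = 12.686 cm.

13 centimetres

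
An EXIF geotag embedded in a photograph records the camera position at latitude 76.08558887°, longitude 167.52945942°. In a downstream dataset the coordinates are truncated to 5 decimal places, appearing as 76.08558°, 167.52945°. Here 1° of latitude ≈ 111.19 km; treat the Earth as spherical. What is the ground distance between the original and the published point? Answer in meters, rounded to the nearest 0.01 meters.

1.02 meters

The latitude changed by +0.00000887° and the longitude by +0.00000942°.
N–S: 0.00000887° × 111190 m/° = 0.986255 m.
East–west at this latitude: 0.00000942° × 111190 × cos 76.0856° ≈ 0.00000942 × 26738.1 = 0.251873 m.
Combined displacement = (0.986255² + 0.251873²)^½ ≈ 1.01791 m.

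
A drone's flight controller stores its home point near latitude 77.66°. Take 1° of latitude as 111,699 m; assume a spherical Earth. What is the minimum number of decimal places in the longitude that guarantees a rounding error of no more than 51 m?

3 decimal places

At 77.66° one degree of longitude covers 111699 × cos 77.66° ≈ 111699 × 0.2137 ≈ 23871.5 m.
With N decimal places the half-ulp bound is 0.5·10⁻ᴺ°, or 0.5·10⁻ᴺ × 23871.5 m on the ground.
Need 0.5 × 23871.5 × 10⁻ᴺ ≤ 51 → 10⁻ᴺ ≤ 4.273e-03, so N ≥ 2.37.
At 2 places the error can reach 119 m, but 3 places keeps it to 11.9 m.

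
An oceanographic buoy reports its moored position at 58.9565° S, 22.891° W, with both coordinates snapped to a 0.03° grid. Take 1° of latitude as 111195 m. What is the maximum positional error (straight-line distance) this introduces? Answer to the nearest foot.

With a 0.03° grid the true value lies within half a step, ±0.03°/2 = ±0.015°, of the stored one.
Latitude error → 0.015 × 111195 = 1667.92 m along the meridian.
E–W at 58.9565°: 0.015° × 111195 × cos 58.9565° = 0.015 × 111195 × 0.5157 ≈ 860.13 m.
Combining orthogonally: (1667.92² + 860.13²)^½ ≈ 1876.65 m.
Converting: 1876.65 m × 3.2808 ft/m ≈ 6157 ft.

6157 feet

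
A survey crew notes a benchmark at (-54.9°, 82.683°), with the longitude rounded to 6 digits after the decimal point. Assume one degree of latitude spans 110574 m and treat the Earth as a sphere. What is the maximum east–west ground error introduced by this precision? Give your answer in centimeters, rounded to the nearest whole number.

Rounding to 6 decimal places leaves the longitude within ±5e-07° of the true value.
One degree of longitude at 54.9° is 110574 × cos 54.9° ≈ 110574 × 0.5750 = 63580.6 m.
Maximum E–W displacement: 5e-07 × 63580.6 = 0.0317903 m.
That is 0.0317903 m = 3.179 cm.

3 centimeters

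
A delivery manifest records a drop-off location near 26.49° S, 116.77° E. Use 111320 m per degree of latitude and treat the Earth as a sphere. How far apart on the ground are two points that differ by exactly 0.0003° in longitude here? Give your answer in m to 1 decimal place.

29.9 m

0.0003° of longitude at 26.49° is 0.0003 × 111320 × cos 26.49° ≈ 0.0003 × 99632.8 = 29.8898 m.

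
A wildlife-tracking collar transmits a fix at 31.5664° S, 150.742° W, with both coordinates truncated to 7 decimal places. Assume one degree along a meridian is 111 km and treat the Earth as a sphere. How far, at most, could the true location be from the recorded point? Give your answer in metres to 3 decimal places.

Truncating at 7 decimal places can drop up to a full unit in the last place, so each coordinate may be off by as much as 1e-07°.
Latitude error → 1e-07 × 111000 = 0.0111 m along the meridian.
E–W at 31.5664°: 1e-07° × 111000 × cos 31.5664° = 1e-07 × 111000 × 0.8520 ≈ 0.00945758 m.
Combining orthogonally: (0.0111² + 0.00945758²)^½ ≈ 0.0145827 m.

0.015 metres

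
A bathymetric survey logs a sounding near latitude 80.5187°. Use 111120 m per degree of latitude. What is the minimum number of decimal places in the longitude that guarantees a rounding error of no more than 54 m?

3 decimal places

At 80.5187° one degree of longitude covers 111120 × cos 80.5187° ≈ 111120 × 0.1647 ≈ 18304.3 m.
With N decimal places the half-ulp bound is 0.5·10⁻ᴺ°, or 0.5·10⁻ᴺ × 18304.3 m on the ground.
Setting 9152.16 × 10⁻ᴺ ≤ 54 gives 10ᴺ ≥ 169.5, i.e. N ≥ 2.23.
At 2 places the error can reach 91.5 m, but 3 places keeps it to 9.15 m.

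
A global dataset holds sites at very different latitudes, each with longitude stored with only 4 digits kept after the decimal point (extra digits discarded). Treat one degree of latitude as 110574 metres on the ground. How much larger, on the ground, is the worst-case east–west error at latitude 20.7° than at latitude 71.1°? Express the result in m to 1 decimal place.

Truncating at 4 decimal places can drop up to a full unit in the last place, so the longitude may be off by as much as 0.0001°.
Error at 20.7° = 0.0001° × 110574 × cos 20.7° ≈ 11.057 × 0.9354 = 10.344 m.
Error at 71.1° = 0.0001° × 110574 × cos 71.1° ≈ 11.057 × 0.3239 = 3.5817 m.
Difference: 10.344 − 3.5817 = 6.7619 m.

6.8 m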